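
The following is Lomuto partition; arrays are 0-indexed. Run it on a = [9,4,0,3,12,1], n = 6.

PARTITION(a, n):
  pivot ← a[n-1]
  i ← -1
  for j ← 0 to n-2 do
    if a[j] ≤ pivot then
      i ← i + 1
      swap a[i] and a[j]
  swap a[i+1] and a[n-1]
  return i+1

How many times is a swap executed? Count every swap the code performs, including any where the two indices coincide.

pivot=1, i=-1
j=0: 9>1, skip
j=1: 4>1, skip
j=2: 0≤1, i=0, swap(0,2) ⇒ [0,4,9,3,12,1]
j=3: 3>1, skip
j=4: 12>1, skip
swap(1,5) ⇒ [0,1,9,3,12,4]; return 1

2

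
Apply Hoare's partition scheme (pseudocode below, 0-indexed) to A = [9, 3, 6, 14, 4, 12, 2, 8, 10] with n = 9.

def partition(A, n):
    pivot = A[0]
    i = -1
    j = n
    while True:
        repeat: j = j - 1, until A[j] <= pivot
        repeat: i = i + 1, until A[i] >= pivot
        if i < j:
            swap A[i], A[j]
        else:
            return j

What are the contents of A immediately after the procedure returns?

[8, 3, 6, 2, 4, 12, 14, 9, 10]

pivot=9
j stops at 7 (8), i stops at 0 (9); swap ⇒ [8, 3, 6, 14, 4, 12, 2, 9, 10]
j stops at 6 (2), i stops at 3 (14); swap ⇒ [8, 3, 6, 2, 4, 12, 14, 9, 10]
j stops at 4, i stops at 5; i≥j ⇒ return 4. A=[8, 3, 6, 2, 4, 12, 14, 9, 10]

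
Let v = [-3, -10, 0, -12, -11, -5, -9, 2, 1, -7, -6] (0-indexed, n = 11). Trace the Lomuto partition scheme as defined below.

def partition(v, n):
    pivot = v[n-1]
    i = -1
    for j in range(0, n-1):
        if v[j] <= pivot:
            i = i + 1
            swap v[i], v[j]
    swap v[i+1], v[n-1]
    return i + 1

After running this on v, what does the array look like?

pivot = v[10] = -6; i = -1
j=0: v[0]=-3 > -6 → no swap
j=1: v[1]=-10 ≤ -6 → i=0, swap v[0],v[1] → [-10, -3, 0, -12, -11, -5, -9, 2, 1, -7, -6]
j=2: v[2]=0 > -6 → no swap
j=3: v[3]=-12 ≤ -6 → i=1, swap v[1],v[3] → [-10, -12, 0, -3, -11, -5, -9, 2, 1, -7, -6]
j=4: v[4]=-11 ≤ -6 → i=2, swap v[2],v[4] → [-10, -12, -11, -3, 0, -5, -9, 2, 1, -7, -6]
j=5: v[5]=-5 > -6 → no swap
j=6: v[6]=-9 ≤ -6 → i=3, swap v[3],v[6] → [-10, -12, -11, -9, 0, -5, -3, 2, 1, -7, -6]
j=7: v[7]=2 > -6 → no swap
j=8: v[8]=1 > -6 → no swap
j=9: v[9]=-7 ≤ -6 → i=4, swap v[4],v[9] → [-10, -12, -11, -9, -7, -5, -3, 2, 1, 0, -6]
final swap v[5],v[10] → [-10, -12, -11, -9, -7, -6, -3, 2, 1, 0, -5]; return 5

[-10, -12, -11, -9, -7, -6, -3, 2, 1, 0, -5]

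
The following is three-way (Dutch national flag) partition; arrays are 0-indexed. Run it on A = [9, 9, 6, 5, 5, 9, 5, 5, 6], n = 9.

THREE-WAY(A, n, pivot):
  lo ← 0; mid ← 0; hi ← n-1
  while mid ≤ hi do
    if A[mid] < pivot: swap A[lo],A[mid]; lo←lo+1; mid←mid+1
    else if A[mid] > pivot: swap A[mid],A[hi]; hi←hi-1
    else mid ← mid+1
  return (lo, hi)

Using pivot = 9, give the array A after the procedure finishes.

[6, 5, 5, 5, 5, 6, 9, 9, 9]

pivot = 9; lo=0, mid=0, hi=8
A[mid]=9=9: mid=1
A[mid]=9=9: mid=2
A[mid]=6<9: swap A[0],A[2]; lo=1,mid=3 → [6, 9, 9, 5, 5, 9, 5, 5, 6]
A[mid]=5<9: swap A[1],A[3]; lo=2,mid=4 → [6, 5, 9, 9, 5, 9, 5, 5, 6]
A[mid]=5<9: swap A[2],A[4]; lo=3,mid=5 → [6, 5, 5, 9, 9, 9, 5, 5, 6]
A[mid]=9=9: mid=6
A[mid]=5<9: swap A[3],A[6]; lo=4,mid=7 → [6, 5, 5, 5, 9, 9, 9, 5, 6]
A[mid]=5<9: swap A[4],A[7]; lo=5,mid=8 → [6, 5, 5, 5, 5, 9, 9, 9, 6]
A[mid]=6<9: swap A[5],A[8]; lo=6,mid=9 → [6, 5, 5, 5, 5, 6, 9, 9, 9]
end: lo=6, hi=8; A = [6, 5, 5, 5, 5, 6, 9, 9, 9]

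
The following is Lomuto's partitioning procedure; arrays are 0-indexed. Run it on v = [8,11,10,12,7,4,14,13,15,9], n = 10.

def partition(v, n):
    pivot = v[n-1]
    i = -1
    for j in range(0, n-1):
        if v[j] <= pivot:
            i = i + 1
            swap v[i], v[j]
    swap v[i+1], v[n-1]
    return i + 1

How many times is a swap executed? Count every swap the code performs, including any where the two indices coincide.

4

pivot = v[9] = 9; i = -1
j=0: v[0]=8 ≤ 9 → i=0, swap v[0],v[0] (no change) → [8,11,10,12,7,4,14,13,15,9]
j=1: v[1]=11 > 9 → no swap
j=2: v[2]=10 > 9 → no swap
j=3: v[3]=12 > 9 → no swap
j=4: v[4]=7 ≤ 9 → i=1, swap v[1],v[4] → [8,7,10,12,11,4,14,13,15,9]
j=5: v[5]=4 ≤ 9 → i=2, swap v[2],v[5] → [8,7,4,12,11,10,14,13,15,9]
j=6: v[6]=14 > 9 → no swap
j=7: v[7]=13 > 9 → no swap
j=8: v[8]=15 > 9 → no swap
final swap v[3],v[9] → [8,7,4,9,11,10,14,13,15,12]; return 3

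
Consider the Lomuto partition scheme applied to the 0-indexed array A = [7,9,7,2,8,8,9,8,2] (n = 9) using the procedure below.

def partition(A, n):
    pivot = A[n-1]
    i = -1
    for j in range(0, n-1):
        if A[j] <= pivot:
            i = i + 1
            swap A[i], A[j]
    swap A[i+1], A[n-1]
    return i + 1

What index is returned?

1

pivot=2, i=-1
j=0: 7>2, skip
j=1: 9>2, skip
j=2: 7>2, skip
j=3: 2≤2, i=0, swap(0,3) ⇒ [2,9,7,7,8,8,9,8,2]
j=4: 8>2, skip
j=5: 8>2, skip
j=6: 9>2, skip
j=7: 8>2, skip
swap(1,8) ⇒ [2,2,7,7,8,8,9,8,9]; return 1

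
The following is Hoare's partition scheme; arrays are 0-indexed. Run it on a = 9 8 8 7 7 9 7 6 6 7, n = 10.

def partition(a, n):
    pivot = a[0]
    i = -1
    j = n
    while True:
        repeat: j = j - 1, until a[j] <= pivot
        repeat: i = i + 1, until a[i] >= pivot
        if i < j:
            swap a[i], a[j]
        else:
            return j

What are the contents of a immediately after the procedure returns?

pivot=9
j stops at 9 (7), i stops at 0 (9); swap ⇒ 7 8 8 7 7 9 7 6 6 9
j stops at 8 (6), i stops at 5 (9); swap ⇒ 7 8 8 7 7 6 7 6 9 9
j stops at 7, i stops at 8; i≥j ⇒ return 7. a=7 8 8 7 7 6 7 6 9 9

7 8 8 7 7 6 7 6 9 9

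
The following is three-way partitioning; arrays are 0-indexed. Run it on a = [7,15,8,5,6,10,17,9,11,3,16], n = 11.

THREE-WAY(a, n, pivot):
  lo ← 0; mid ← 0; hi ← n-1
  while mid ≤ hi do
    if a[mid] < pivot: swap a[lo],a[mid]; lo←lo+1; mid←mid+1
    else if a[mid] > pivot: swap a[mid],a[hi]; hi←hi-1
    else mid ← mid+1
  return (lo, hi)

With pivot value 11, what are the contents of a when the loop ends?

pivot = 11; lo=0, mid=0, hi=10
a[mid]=7<11: swap a[0],a[0]; lo=1,mid=1 → [7,15,8,5,6,10,17,9,11,3,16]
a[mid]=15>11: swap a[1],a[10]; hi=9 → [7,16,8,5,6,10,17,9,11,3,15]
a[mid]=16>11: swap a[1],a[9]; hi=8 → [7,3,8,5,6,10,17,9,11,16,15]
a[mid]=3<11: swap a[1],a[1]; lo=2,mid=2 → [7,3,8,5,6,10,17,9,11,16,15]
a[mid]=8<11: swap a[2],a[2]; lo=3,mid=3 → [7,3,8,5,6,10,17,9,11,16,15]
a[mid]=5<11: swap a[3],a[3]; lo=4,mid=4 → [7,3,8,5,6,10,17,9,11,16,15]
a[mid]=6<11: swap a[4],a[4]; lo=5,mid=5 → [7,3,8,5,6,10,17,9,11,16,15]
a[mid]=10<11: swap a[5],a[5]; lo=6,mid=6 → [7,3,8,5,6,10,17,9,11,16,15]
a[mid]=17>11: swap a[6],a[8]; hi=7 → [7,3,8,5,6,10,11,9,17,16,15]
a[mid]=11=11: mid=7
a[mid]=9<11: swap a[6],a[7]; lo=7,mid=8 → [7,3,8,5,6,10,9,11,17,16,15]
end: lo=7, hi=7; a = [7,3,8,5,6,10,9,11,17,16,15]

[7,3,8,5,6,10,9,11,17,16,15]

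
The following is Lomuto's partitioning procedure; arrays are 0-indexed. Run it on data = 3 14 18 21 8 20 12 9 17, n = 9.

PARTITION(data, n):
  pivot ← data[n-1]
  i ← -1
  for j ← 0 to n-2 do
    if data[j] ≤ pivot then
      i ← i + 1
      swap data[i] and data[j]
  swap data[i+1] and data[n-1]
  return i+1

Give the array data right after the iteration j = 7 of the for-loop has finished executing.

pivot = data[8] = 17; i = -1
j=0: data[0]=3 ≤ 17 → i=0, swap data[0],data[0] (no change) → 3 14 18 21 8 20 12 9 17
j=1: data[1]=14 ≤ 17 → i=1, swap data[1],data[1] (no change) → 3 14 18 21 8 20 12 9 17
j=2: data[2]=18 > 17 → no swap
j=3: data[3]=21 > 17 → no swap
j=4: data[4]=8 ≤ 17 → i=2, swap data[2],data[4] → 3 14 8 21 18 20 12 9 17
j=5: data[5]=20 > 17 → no swap
j=6: data[6]=12 ≤ 17 → i=3, swap data[3],data[6] → 3 14 8 12 18 20 21 9 17
j=7: data[7]=9 ≤ 17 → i=4, swap data[4],data[7] → 3 14 8 12 9 20 21 18 17
(after j=7) data = 3 14 8 12 9 20 21 18 17

3 14 8 12 9 20 21 18 17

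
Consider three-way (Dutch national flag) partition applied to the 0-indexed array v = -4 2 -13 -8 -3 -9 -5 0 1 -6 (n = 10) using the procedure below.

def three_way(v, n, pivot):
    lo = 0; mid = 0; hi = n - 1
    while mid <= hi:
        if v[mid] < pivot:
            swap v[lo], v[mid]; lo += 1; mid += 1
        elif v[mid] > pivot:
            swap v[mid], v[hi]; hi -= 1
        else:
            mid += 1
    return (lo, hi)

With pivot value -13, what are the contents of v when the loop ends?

-13 2 -8 -3 -9 -5 0 1 -6 -4

pivot = -13; lo=0, mid=0, hi=9
v[mid]=-4>-13: swap v[0],v[9]; hi=8 → -6 2 -13 -8 -3 -9 -5 0 1 -4
v[mid]=-6>-13: swap v[0],v[8]; hi=7 → 1 2 -13 -8 -3 -9 -5 0 -6 -4
v[mid]=1>-13: swap v[0],v[7]; hi=6 → 0 2 -13 -8 -3 -9 -5 1 -6 -4
v[mid]=0>-13: swap v[0],v[6]; hi=5 → -5 2 -13 -8 -3 -9 0 1 -6 -4
v[mid]=-5>-13: swap v[0],v[5]; hi=4 → -9 2 -13 -8 -3 -5 0 1 -6 -4
v[mid]=-9>-13: swap v[0],v[4]; hi=3 → -3 2 -13 -8 -9 -5 0 1 -6 -4
v[mid]=-3>-13: swap v[0],v[3]; hi=2 → -8 2 -13 -3 -9 -5 0 1 -6 -4
v[mid]=-8>-13: swap v[0],v[2]; hi=1 → -13 2 -8 -3 -9 -5 0 1 -6 -4
v[mid]=-13=-13: mid=1
v[mid]=2>-13: swap v[1],v[1]; hi=0 → -13 2 -8 -3 -9 -5 0 1 -6 -4
end: lo=0, hi=0; v = -13 2 -8 -3 -9 -5 0 1 -6 -4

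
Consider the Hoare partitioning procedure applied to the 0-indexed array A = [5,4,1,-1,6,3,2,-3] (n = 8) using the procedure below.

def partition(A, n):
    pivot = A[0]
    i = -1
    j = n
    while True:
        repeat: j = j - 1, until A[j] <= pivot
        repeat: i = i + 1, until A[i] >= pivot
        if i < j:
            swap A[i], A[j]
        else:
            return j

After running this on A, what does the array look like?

pivot=5
j stops at 7 (-3), i stops at 0 (5); swap ⇒ [-3,4,1,-1,6,3,2,5]
j stops at 6 (2), i stops at 4 (6); swap ⇒ [-3,4,1,-1,2,3,6,5]
j stops at 5, i stops at 6; i≥j ⇒ return 5. A=[-3,4,1,-1,2,3,6,5]

[-3,4,1,-1,2,3,6,5]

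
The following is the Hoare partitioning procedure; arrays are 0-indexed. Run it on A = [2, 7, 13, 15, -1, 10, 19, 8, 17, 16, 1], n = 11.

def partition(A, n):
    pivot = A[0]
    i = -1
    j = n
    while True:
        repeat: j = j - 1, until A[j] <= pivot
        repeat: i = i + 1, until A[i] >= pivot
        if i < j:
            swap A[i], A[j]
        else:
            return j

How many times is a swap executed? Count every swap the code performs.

pivot = A[0] = 2; i = -1, j = 11
j→10 (A[10]=1≤2), i→0 (A[0]=2≥2); i<j, swap → [1, 7, 13, 15, -1, 10, 19, 8, 17, 16, 2]
j→4 (A[4]=-1≤2), i→1 (A[1]=7≥2); i<j, swap → [1, -1, 13, 15, 7, 10, 19, 8, 17, 16, 2]
j→1, i→2; i≥j, return j=1. A = [1, -1, 13, 15, 7, 10, 19, 8, 17, 16, 2]

2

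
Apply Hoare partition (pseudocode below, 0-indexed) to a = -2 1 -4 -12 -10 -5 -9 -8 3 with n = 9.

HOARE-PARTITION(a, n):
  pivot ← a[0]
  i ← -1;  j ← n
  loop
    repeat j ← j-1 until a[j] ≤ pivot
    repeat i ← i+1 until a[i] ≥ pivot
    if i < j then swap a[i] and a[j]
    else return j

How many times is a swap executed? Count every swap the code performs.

2

pivot=-2
j stops at 7 (-8), i stops at 0 (-2); swap ⇒ -8 1 -4 -12 -10 -5 -9 -2 3
j stops at 6 (-9), i stops at 1 (1); swap ⇒ -8 -9 -4 -12 -10 -5 1 -2 3
j stops at 5, i stops at 6; i≥j ⇒ return 5. a=-8 -9 -4 -12 -10 -5 1 -2 3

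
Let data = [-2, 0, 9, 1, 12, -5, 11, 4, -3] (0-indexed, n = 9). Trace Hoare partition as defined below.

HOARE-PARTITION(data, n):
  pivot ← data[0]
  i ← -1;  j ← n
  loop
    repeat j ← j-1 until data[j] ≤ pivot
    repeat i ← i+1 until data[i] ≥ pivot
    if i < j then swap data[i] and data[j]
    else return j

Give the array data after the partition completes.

pivot = data[0] = -2; i = -1, j = 9
j→8 (data[8]=-3≤-2), i→0 (data[0]=-2≥-2); i<j, swap → [-3, 0, 9, 1, 12, -5, 11, 4, -2]
j→5 (data[5]=-5≤-2), i→1 (data[1]=0≥-2); i<j, swap → [-3, -5, 9, 1, 12, 0, 11, 4, -2]
j→1, i→2; i≥j, return j=1. data = [-3, -5, 9, 1, 12, 0, 11, 4, -2]

[-3, -5, 9, 1, 12, 0, 11, 4, -2]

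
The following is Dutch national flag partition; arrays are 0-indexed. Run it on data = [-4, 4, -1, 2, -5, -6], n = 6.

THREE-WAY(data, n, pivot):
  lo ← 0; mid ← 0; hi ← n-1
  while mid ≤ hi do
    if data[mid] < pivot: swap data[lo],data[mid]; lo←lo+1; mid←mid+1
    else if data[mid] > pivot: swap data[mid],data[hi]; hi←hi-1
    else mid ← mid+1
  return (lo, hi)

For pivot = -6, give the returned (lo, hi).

(0, 0)

lo=0 mid=0 hi=5
-4>-6: swap(0,5), hi=4 ⇒ [-6, 4, -1, 2, -5, -4]
-6=-6: mid=1
4>-6: swap(1,4), hi=3 ⇒ [-6, -5, -1, 2, 4, -4]
-5>-6: swap(1,3), hi=2 ⇒ [-6, 2, -1, -5, 4, -4]
2>-6: swap(1,2), hi=1 ⇒ [-6, -1, 2, -5, 4, -4]
-1>-6: swap(1,1), hi=0 ⇒ [-6, -1, 2, -5, 4, -4]
done. lo=0 hi=0; data=[-6, -1, 2, -5, 4, -4]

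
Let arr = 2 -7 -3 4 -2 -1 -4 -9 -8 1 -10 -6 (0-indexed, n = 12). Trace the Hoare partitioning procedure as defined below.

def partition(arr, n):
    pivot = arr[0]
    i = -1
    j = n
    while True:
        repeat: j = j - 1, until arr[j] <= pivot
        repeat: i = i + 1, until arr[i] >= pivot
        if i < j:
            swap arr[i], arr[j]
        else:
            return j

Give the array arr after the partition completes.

-6 -7 -3 -10 -2 -1 -4 -9 -8 1 4 2

pivot = arr[0] = 2; i = -1, j = 12
j→11 (arr[11]=-6≤2), i→0 (arr[0]=2≥2); i<j, swap → -6 -7 -3 4 -2 -1 -4 -9 -8 1 -10 2
j→10 (arr[10]=-10≤2), i→3 (arr[3]=4≥2); i<j, swap → -6 -7 -3 -10 -2 -1 -4 -9 -8 1 4 2
j→9, i→10; i≥j, return j=9. arr = -6 -7 -3 -10 -2 -1 -4 -9 -8 1 4 2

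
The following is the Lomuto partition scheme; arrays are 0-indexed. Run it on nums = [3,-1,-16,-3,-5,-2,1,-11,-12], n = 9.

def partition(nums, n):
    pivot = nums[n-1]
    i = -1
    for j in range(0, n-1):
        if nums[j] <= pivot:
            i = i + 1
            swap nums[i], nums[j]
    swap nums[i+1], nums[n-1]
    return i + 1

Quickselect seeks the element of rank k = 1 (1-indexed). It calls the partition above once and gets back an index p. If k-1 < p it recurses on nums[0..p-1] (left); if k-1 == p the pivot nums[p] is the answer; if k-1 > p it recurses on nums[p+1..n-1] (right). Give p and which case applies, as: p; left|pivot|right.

1; left

pivot=-12, i=-1
j=0: 3>-12, skip
j=1: -1>-12, skip
j=2: -16≤-12, i=0, swap(0,2) ⇒ [-16,-1,3,-3,-5,-2,1,-11,-12]
j=3: -3>-12, skip
j=4: -5>-12, skip
j=5: -2>-12, skip
j=6: 1>-12, skip
j=7: -11>-12, skip
swap(1,8) ⇒ [-16,-12,3,-3,-5,-2,1,-11,-1]; return 1
p = 1; k-1 = 0 < 1 ⇒ left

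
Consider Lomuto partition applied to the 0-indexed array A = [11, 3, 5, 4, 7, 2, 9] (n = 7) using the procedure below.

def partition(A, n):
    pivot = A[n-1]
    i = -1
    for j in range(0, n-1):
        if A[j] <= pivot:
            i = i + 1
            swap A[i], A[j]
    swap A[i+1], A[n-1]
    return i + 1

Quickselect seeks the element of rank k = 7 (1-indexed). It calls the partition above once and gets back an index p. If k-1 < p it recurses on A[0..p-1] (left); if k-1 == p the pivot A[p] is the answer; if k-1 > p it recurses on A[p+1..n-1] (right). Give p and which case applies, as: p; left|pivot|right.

pivot=9, i=-1
j=0: 11>9, skip
j=1: 3≤9, i=0, swap(0,1) ⇒ [3, 11, 5, 4, 7, 2, 9]
j=2: 5≤9, i=1, swap(1,2) ⇒ [3, 5, 11, 4, 7, 2, 9]
j=3: 4≤9, i=2, swap(2,3) ⇒ [3, 5, 4, 11, 7, 2, 9]
j=4: 7≤9, i=3, swap(3,4) ⇒ [3, 5, 4, 7, 11, 2, 9]
j=5: 2≤9, i=4, swap(4,5) ⇒ [3, 5, 4, 7, 2, 11, 9]
swap(5,6) ⇒ [3, 5, 4, 7, 2, 9, 11]; return 5
p = 5; k-1 = 6 > 5 ⇒ right

5; right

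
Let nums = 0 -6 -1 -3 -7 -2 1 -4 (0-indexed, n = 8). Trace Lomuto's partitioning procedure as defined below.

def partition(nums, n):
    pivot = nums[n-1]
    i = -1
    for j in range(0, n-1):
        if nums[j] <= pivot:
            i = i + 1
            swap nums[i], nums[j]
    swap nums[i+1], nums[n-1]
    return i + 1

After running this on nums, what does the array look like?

-6 -7 -4 -3 0 -2 1 -1

pivot=-4, i=-1
j=0: 0>-4, skip
j=1: -6≤-4, i=0, swap(0,1) ⇒ -6 0 -1 -3 -7 -2 1 -4
j=2: -1>-4, skip
j=3: -3>-4, skip
j=4: -7≤-4, i=1, swap(1,4) ⇒ -6 -7 -1 -3 0 -2 1 -4
j=5: -2>-4, skip
j=6: 1>-4, skip
swap(2,7) ⇒ -6 -7 -4 -3 0 -2 1 -1; return 2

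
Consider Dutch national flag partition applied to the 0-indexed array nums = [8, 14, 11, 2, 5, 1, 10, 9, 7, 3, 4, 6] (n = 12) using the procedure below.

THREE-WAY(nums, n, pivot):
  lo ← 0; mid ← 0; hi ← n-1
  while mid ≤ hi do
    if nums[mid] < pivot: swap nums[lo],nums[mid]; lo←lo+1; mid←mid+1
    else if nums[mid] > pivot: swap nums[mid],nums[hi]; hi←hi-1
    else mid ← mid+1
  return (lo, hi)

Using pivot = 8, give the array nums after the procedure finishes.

lo=0 mid=0 hi=11
8=8: mid=1
14>8: swap(1,11), hi=10 ⇒ [8, 6, 11, 2, 5, 1, 10, 9, 7, 3, 4, 14]
6<8: swap(0,1), lo=1 mid=2 ⇒ [6, 8, 11, 2, 5, 1, 10, 9, 7, 3, 4, 14]
11>8: swap(2,10), hi=9 ⇒ [6, 8, 4, 2, 5, 1, 10, 9, 7, 3, 11, 14]
4<8: swap(1,2), lo=2 mid=3 ⇒ [6, 4, 8, 2, 5, 1, 10, 9, 7, 3, 11, 14]
2<8: swap(2,3), lo=3 mid=4 ⇒ [6, 4, 2, 8, 5, 1, 10, 9, 7, 3, 11, 14]
5<8: swap(3,4), lo=4 mid=5 ⇒ [6, 4, 2, 5, 8, 1, 10, 9, 7, 3, 11, 14]
1<8: swap(4,5), lo=5 mid=6 ⇒ [6, 4, 2, 5, 1, 8, 10, 9, 7, 3, 11, 14]
10>8: swap(6,9), hi=8 ⇒ [6, 4, 2, 5, 1, 8, 3, 9, 7, 10, 11, 14]
3<8: swap(5,6), lo=6 mid=7 ⇒ [6, 4, 2, 5, 1, 3, 8, 9, 7, 10, 11, 14]
9>8: swap(7,8), hi=7 ⇒ [6, 4, 2, 5, 1, 3, 8, 7, 9, 10, 11, 14]
7<8: swap(6,7), lo=7 mid=8 ⇒ [6, 4, 2, 5, 1, 3, 7, 8, 9, 10, 11, 14]
done. lo=7 hi=7; nums=[6, 4, 2, 5, 1, 3, 7, 8, 9, 10, 11, 14]

[6, 4, 2, 5, 1, 3, 7, 8, 9, 10, 11, 14]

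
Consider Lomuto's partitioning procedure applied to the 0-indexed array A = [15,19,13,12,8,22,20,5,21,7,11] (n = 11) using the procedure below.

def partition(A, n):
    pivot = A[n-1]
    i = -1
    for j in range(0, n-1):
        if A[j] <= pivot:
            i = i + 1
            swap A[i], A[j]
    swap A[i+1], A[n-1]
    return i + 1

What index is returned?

pivot = A[10] = 11; i = -1
j=0: A[0]=15 > 11 → no swap
j=1: A[1]=19 > 11 → no swap
j=2: A[2]=13 > 11 → no swap
j=3: A[3]=12 > 11 → no swap
j=4: A[4]=8 ≤ 11 → i=0, swap A[0],A[4] → [8,19,13,12,15,22,20,5,21,7,11]
j=5: A[5]=22 > 11 → no swap
j=6: A[6]=20 > 11 → no swap
j=7: A[7]=5 ≤ 11 → i=1, swap A[1],A[7] → [8,5,13,12,15,22,20,19,21,7,11]
j=8: A[8]=21 > 11 → no swap
j=9: A[9]=7 ≤ 11 → i=2, swap A[2],A[9] → [8,5,7,12,15,22,20,19,21,13,11]
final swap A[3],A[10] → [8,5,7,11,15,22,20,19,21,13,12]; return 3

3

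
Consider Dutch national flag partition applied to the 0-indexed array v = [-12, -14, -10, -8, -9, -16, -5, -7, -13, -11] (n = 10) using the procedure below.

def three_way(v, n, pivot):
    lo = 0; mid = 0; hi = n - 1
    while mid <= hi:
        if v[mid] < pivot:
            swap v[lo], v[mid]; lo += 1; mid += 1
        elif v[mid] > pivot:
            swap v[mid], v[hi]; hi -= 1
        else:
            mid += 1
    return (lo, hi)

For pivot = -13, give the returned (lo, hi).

pivot = -13; lo=0, mid=0, hi=9
v[mid]=-12>-13: swap v[0],v[9]; hi=8 → [-11, -14, -10, -8, -9, -16, -5, -7, -13, -12]
v[mid]=-11>-13: swap v[0],v[8]; hi=7 → [-13, -14, -10, -8, -9, -16, -5, -7, -11, -12]
v[mid]=-13=-13: mid=1
v[mid]=-14<-13: swap v[0],v[1]; lo=1,mid=2 → [-14, -13, -10, -8, -9, -16, -5, -7, -11, -12]
v[mid]=-10>-13: swap v[2],v[7]; hi=6 → [-14, -13, -7, -8, -9, -16, -5, -10, -11, -12]
v[mid]=-7>-13: swap v[2],v[6]; hi=5 → [-14, -13, -5, -8, -9, -16, -7, -10, -11, -12]
v[mid]=-5>-13: swap v[2],v[5]; hi=4 → [-14, -13, -16, -8, -9, -5, -7, -10, -11, -12]
v[mid]=-16<-13: swap v[1],v[2]; lo=2,mid=3 → [-14, -16, -13, -8, -9, -5, -7, -10, -11, -12]
v[mid]=-8>-13: swap v[3],v[4]; hi=3 → [-14, -16, -13, -9, -8, -5, -7, -10, -11, -12]
v[mid]=-9>-13: swap v[3],v[3]; hi=2 → [-14, -16, -13, -9, -8, -5, -7, -10, -11, -12]
end: lo=2, hi=2; v = [-14, -16, -13, -9, -8, -5, -7, -10, -11, -12]

(2, 2)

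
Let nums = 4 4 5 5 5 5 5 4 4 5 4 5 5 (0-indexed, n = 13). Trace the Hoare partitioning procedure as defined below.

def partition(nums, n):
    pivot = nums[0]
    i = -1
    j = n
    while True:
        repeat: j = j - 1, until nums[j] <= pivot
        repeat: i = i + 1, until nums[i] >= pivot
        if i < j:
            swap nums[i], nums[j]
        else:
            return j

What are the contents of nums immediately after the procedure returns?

4 4 4 5 5 5 5 5 4 5 4 5 5

pivot=4
j stops at 10 (4), i stops at 0 (4); swap ⇒ 4 4 5 5 5 5 5 4 4 5 4 5 5
j stops at 8 (4), i stops at 1 (4); swap ⇒ 4 4 5 5 5 5 5 4 4 5 4 5 5
j stops at 7 (4), i stops at 2 (5); swap ⇒ 4 4 4 5 5 5 5 5 4 5 4 5 5
j stops at 2, i stops at 3; i≥j ⇒ return 2. nums=4 4 4 5 5 5 5 5 4 5 4 5 5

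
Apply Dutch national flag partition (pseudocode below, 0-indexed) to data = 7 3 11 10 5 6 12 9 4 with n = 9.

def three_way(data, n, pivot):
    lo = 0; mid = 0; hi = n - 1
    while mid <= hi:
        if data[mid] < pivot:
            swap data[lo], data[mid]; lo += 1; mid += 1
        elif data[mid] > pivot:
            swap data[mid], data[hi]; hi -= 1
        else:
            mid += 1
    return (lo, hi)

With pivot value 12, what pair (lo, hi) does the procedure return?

(8, 8)

lo=0 mid=0 hi=8
7<12: swap(0,0), lo=1 mid=1 ⇒ 7 3 11 10 5 6 12 9 4
3<12: swap(1,1), lo=2 mid=2 ⇒ 7 3 11 10 5 6 12 9 4
11<12: swap(2,2), lo=3 mid=3 ⇒ 7 3 11 10 5 6 12 9 4
10<12: swap(3,3), lo=4 mid=4 ⇒ 7 3 11 10 5 6 12 9 4
5<12: swap(4,4), lo=5 mid=5 ⇒ 7 3 11 10 5 6 12 9 4
6<12: swap(5,5), lo=6 mid=6 ⇒ 7 3 11 10 5 6 12 9 4
12=12: mid=7
9<12: swap(6,7), lo=7 mid=8 ⇒ 7 3 11 10 5 6 9 12 4
4<12: swap(7,8), lo=8 mid=9 ⇒ 7 3 11 10 5 6 9 4 12
done. lo=8 hi=8; data=7 3 11 10 5 6 9 4 12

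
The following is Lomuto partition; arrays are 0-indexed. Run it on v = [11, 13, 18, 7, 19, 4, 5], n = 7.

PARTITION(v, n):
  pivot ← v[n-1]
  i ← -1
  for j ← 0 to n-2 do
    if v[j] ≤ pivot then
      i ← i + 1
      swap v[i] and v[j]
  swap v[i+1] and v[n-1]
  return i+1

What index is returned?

pivot=5, i=-1
j=0: 11>5, skip
j=1: 13>5, skip
j=2: 18>5, skip
j=3: 7>5, skip
j=4: 19>5, skip
j=5: 4≤5, i=0, swap(0,5) ⇒ [4, 13, 18, 7, 19, 11, 5]
swap(1,6) ⇒ [4, 5, 18, 7, 19, 11, 13]; return 1

1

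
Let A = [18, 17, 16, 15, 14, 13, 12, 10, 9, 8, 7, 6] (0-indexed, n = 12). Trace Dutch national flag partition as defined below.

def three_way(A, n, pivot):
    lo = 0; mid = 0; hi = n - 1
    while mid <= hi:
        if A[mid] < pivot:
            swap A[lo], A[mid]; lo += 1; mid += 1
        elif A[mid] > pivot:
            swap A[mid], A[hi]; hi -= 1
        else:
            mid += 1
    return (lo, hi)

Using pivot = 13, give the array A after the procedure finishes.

[6, 7, 8, 9, 10, 12, 13, 14, 15, 16, 17, 18]

pivot = 13; lo=0, mid=0, hi=11
A[mid]=18>13: swap A[0],A[11]; hi=10 → [6, 17, 16, 15, 14, 13, 12, 10, 9, 8, 7, 18]
A[mid]=6<13: swap A[0],A[0]; lo=1,mid=1 → [6, 17, 16, 15, 14, 13, 12, 10, 9, 8, 7, 18]
A[mid]=17>13: swap A[1],A[10]; hi=9 → [6, 7, 16, 15, 14, 13, 12, 10, 9, 8, 17, 18]
A[mid]=7<13: swap A[1],A[1]; lo=2,mid=2 → [6, 7, 16, 15, 14, 13, 12, 10, 9, 8, 17, 18]
A[mid]=16>13: swap A[2],A[9]; hi=8 → [6, 7, 8, 15, 14, 13, 12, 10, 9, 16, 17, 18]
A[mid]=8<13: swap A[2],A[2]; lo=3,mid=3 → [6, 7, 8, 15, 14, 13, 12, 10, 9, 16, 17, 18]
A[mid]=15>13: swap A[3],A[8]; hi=7 → [6, 7, 8, 9, 14, 13, 12, 10, 15, 16, 17, 18]
A[mid]=9<13: swap A[3],A[3]; lo=4,mid=4 → [6, 7, 8, 9, 14, 13, 12, 10, 15, 16, 17, 18]
A[mid]=14>13: swap A[4],A[7]; hi=6 → [6, 7, 8, 9, 10, 13, 12, 14, 15, 16, 17, 18]
A[mid]=10<13: swap A[4],A[4]; lo=5,mid=5 → [6, 7, 8, 9, 10, 13, 12, 14, 15, 16, 17, 18]
A[mid]=13=13: mid=6
A[mid]=12<13: swap A[5],A[6]; lo=6,mid=7 → [6, 7, 8, 9, 10, 12, 13, 14, 15, 16, 17, 18]
end: lo=6, hi=6; A = [6, 7, 8, 9, 10, 12, 13, 14, 15, 16, 17, 18]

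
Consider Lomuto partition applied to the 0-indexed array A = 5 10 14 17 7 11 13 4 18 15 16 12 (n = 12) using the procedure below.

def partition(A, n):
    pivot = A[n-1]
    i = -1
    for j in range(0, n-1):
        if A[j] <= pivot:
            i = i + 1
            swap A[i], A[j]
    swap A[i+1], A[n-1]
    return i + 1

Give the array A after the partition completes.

5 10 7 11 4 12 13 14 18 15 16 17

pivot=12, i=-1
j=0: 5≤12, i=0, swap(0,0) ⇒ 5 10 14 17 7 11 13 4 18 15 16 12
j=1: 10≤12, i=1, swap(1,1) ⇒ 5 10 14 17 7 11 13 4 18 15 16 12
j=2: 14>12, skip
j=3: 17>12, skip
j=4: 7≤12, i=2, swap(2,4) ⇒ 5 10 7 17 14 11 13 4 18 15 16 12
j=5: 11≤12, i=3, swap(3,5) ⇒ 5 10 7 11 14 17 13 4 18 15 16 12
j=6: 13>12, skip
j=7: 4≤12, i=4, swap(4,7) ⇒ 5 10 7 11 4 17 13 14 18 15 16 12
j=8: 18>12, skip
j=9: 15>12, skip
j=10: 16>12, skip
swap(5,11) ⇒ 5 10 7 11 4 12 13 14 18 15 16 17; return 5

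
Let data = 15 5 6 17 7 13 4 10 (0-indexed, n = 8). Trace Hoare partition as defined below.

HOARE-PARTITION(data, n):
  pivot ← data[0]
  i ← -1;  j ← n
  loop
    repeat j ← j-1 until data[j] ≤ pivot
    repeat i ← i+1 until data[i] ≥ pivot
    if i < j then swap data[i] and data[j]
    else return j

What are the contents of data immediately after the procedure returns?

10 5 6 4 7 13 17 15

pivot=15
j stops at 7 (10), i stops at 0 (15); swap ⇒ 10 5 6 17 7 13 4 15
j stops at 6 (4), i stops at 3 (17); swap ⇒ 10 5 6 4 7 13 17 15
j stops at 5, i stops at 6; i≥j ⇒ return 5. data=10 5 6 4 7 13 17 15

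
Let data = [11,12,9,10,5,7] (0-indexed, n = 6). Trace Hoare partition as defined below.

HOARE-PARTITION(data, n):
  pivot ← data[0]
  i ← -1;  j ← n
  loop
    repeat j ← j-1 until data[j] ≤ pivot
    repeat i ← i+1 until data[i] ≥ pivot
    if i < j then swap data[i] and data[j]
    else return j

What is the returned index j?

pivot = data[0] = 11; i = -1, j = 6
j→5 (data[5]=7≤11), i→0 (data[0]=11≥11); i<j, swap → [7,12,9,10,5,11]
j→4 (data[4]=5≤11), i→1 (data[1]=12≥11); i<j, swap → [7,5,9,10,12,11]
j→3, i→4; i≥j, return j=3. data = [7,5,9,10,12,11]

3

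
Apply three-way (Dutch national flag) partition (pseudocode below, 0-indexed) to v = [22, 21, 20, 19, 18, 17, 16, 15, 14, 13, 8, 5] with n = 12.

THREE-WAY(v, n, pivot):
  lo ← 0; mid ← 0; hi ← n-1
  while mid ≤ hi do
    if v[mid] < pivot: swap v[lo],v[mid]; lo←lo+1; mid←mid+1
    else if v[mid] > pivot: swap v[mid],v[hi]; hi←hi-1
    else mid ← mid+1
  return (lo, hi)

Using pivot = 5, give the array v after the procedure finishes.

pivot = 5; lo=0, mid=0, hi=11
v[mid]=22>5: swap v[0],v[11]; hi=10 → [5, 21, 20, 19, 18, 17, 16, 15, 14, 13, 8, 22]
v[mid]=5=5: mid=1
v[mid]=21>5: swap v[1],v[10]; hi=9 → [5, 8, 20, 19, 18, 17, 16, 15, 14, 13, 21, 22]
v[mid]=8>5: swap v[1],v[9]; hi=8 → [5, 13, 20, 19, 18, 17, 16, 15, 14, 8, 21, 22]
v[mid]=13>5: swap v[1],v[8]; hi=7 → [5, 14, 20, 19, 18, 17, 16, 15, 13, 8, 21, 22]
v[mid]=14>5: swap v[1],v[7]; hi=6 → [5, 15, 20, 19, 18, 17, 16, 14, 13, 8, 21, 22]
v[mid]=15>5: swap v[1],v[6]; hi=5 → [5, 16, 20, 19, 18, 17, 15, 14, 13, 8, 21, 22]
v[mid]=16>5: swap v[1],v[5]; hi=4 → [5, 17, 20, 19, 18, 16, 15, 14, 13, 8, 21, 22]
v[mid]=17>5: swap v[1],v[4]; hi=3 → [5, 18, 20, 19, 17, 16, 15, 14, 13, 8, 21, 22]
v[mid]=18>5: swap v[1],v[3]; hi=2 → [5, 19, 20, 18, 17, 16, 15, 14, 13, 8, 21, 22]
v[mid]=19>5: swap v[1],v[2]; hi=1 → [5, 20, 19, 18, 17, 16, 15, 14, 13, 8, 21, 22]
v[mid]=20>5: swap v[1],v[1]; hi=0 → [5, 20, 19, 18, 17, 16, 15, 14, 13, 8, 21, 22]
end: lo=0, hi=0; v = [5, 20, 19, 18, 17, 16, 15, 14, 13, 8, 21, 22]

[5, 20, 19, 18, 17, 16, 15, 14, 13, 8, 21, 22]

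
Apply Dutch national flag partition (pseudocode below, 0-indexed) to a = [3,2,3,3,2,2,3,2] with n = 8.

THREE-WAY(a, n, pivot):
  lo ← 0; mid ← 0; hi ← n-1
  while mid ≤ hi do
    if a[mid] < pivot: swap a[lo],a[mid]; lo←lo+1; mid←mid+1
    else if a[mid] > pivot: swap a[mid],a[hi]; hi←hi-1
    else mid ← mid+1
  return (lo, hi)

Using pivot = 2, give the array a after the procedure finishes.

[2,2,2,2,3,3,3,3]

lo=0 mid=0 hi=7
3>2: swap(0,7), hi=6 ⇒ [2,2,3,3,2,2,3,3]
2=2: mid=1
2=2: mid=2
3>2: swap(2,6), hi=5 ⇒ [2,2,3,3,2,2,3,3]
3>2: swap(2,5), hi=4 ⇒ [2,2,2,3,2,3,3,3]
2=2: mid=3
3>2: swap(3,4), hi=3 ⇒ [2,2,2,2,3,3,3,3]
2=2: mid=4
done. lo=0 hi=3; a=[2,2,2,2,3,3,3,3]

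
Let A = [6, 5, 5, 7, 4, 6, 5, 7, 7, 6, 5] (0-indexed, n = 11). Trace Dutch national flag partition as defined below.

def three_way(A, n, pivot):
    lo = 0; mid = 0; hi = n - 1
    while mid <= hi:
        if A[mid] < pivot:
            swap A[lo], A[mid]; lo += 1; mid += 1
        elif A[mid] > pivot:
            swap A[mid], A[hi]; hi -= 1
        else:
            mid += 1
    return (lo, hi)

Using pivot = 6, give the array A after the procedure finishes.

[5, 5, 5, 4, 5, 6, 6, 6, 7, 7, 7]

lo=0 mid=0 hi=10
6=6: mid=1
5<6: swap(0,1), lo=1 mid=2 ⇒ [5, 6, 5, 7, 4, 6, 5, 7, 7, 6, 5]
5<6: swap(1,2), lo=2 mid=3 ⇒ [5, 5, 6, 7, 4, 6, 5, 7, 7, 6, 5]
7>6: swap(3,10), hi=9 ⇒ [5, 5, 6, 5, 4, 6, 5, 7, 7, 6, 7]
5<6: swap(2,3), lo=3 mid=4 ⇒ [5, 5, 5, 6, 4, 6, 5, 7, 7, 6, 7]
4<6: swap(3,4), lo=4 mid=5 ⇒ [5, 5, 5, 4, 6, 6, 5, 7, 7, 6, 7]
6=6: mid=6
5<6: swap(4,6), lo=5 mid=7 ⇒ [5, 5, 5, 4, 5, 6, 6, 7, 7, 6, 7]
7>6: swap(7,9), hi=8 ⇒ [5, 5, 5, 4, 5, 6, 6, 6, 7, 7, 7]
6=6: mid=8
7>6: swap(8,8), hi=7 ⇒ [5, 5, 5, 4, 5, 6, 6, 6, 7, 7, 7]
done. lo=5 hi=7; A=[5, 5, 5, 4, 5, 6, 6, 6, 7, 7, 7]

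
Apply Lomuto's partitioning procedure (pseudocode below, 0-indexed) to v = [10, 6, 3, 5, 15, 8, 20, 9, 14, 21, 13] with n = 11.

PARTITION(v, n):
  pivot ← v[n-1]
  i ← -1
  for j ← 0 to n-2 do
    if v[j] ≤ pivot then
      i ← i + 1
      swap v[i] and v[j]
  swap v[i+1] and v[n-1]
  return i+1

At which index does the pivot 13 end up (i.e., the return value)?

6

pivot = v[10] = 13; i = -1
j=0: v[0]=10 ≤ 13 → i=0, swap v[0],v[0] (no change) → [10, 6, 3, 5, 15, 8, 20, 9, 14, 21, 13]
j=1: v[1]=6 ≤ 13 → i=1, swap v[1],v[1] (no change) → [10, 6, 3, 5, 15, 8, 20, 9, 14, 21, 13]
j=2: v[2]=3 ≤ 13 → i=2, swap v[2],v[2] (no change) → [10, 6, 3, 5, 15, 8, 20, 9, 14, 21, 13]
j=3: v[3]=5 ≤ 13 → i=3, swap v[3],v[3] (no change) → [10, 6, 3, 5, 15, 8, 20, 9, 14, 21, 13]
j=4: v[4]=15 > 13 → no swap
j=5: v[5]=8 ≤ 13 → i=4, swap v[4],v[5] → [10, 6, 3, 5, 8, 15, 20, 9, 14, 21, 13]
j=6: v[6]=20 > 13 → no swap
j=7: v[7]=9 ≤ 13 → i=5, swap v[5],v[7] → [10, 6, 3, 5, 8, 9, 20, 15, 14, 21, 13]
j=8: v[8]=14 > 13 → no swap
j=9: v[9]=21 > 13 → no swap
final swap v[6],v[10] → [10, 6, 3, 5, 8, 9, 13, 15, 14, 21, 20]; return 6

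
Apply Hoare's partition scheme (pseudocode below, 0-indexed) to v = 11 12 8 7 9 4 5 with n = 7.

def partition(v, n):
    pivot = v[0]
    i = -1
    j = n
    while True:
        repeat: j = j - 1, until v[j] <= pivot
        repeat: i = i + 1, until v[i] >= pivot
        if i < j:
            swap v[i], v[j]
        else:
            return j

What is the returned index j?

pivot=11
j stops at 6 (5), i stops at 0 (11); swap ⇒ 5 12 8 7 9 4 11
j stops at 5 (4), i stops at 1 (12); swap ⇒ 5 4 8 7 9 12 11
j stops at 4, i stops at 5; i≥j ⇒ return 4. v=5 4 8 7 9 12 11

4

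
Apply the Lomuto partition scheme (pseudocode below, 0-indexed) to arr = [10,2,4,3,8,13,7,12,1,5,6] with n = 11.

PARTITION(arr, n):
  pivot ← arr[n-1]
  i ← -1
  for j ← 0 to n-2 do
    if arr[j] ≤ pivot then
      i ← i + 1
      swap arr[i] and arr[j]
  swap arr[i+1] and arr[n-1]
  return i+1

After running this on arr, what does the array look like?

[2,4,3,1,5,6,7,12,10,8,13]

pivot=6, i=-1
j=0: 10>6, skip
j=1: 2≤6, i=0, swap(0,1) ⇒ [2,10,4,3,8,13,7,12,1,5,6]
j=2: 4≤6, i=1, swap(1,2) ⇒ [2,4,10,3,8,13,7,12,1,5,6]
j=3: 3≤6, i=2, swap(2,3) ⇒ [2,4,3,10,8,13,7,12,1,5,6]
j=4: 8>6, skip
j=5: 13>6, skip
j=6: 7>6, skip
j=7: 12>6, skip
j=8: 1≤6, i=3, swap(3,8) ⇒ [2,4,3,1,8,13,7,12,10,5,6]
j=9: 5≤6, i=4, swap(4,9) ⇒ [2,4,3,1,5,13,7,12,10,8,6]
swap(5,10) ⇒ [2,4,3,1,5,6,7,12,10,8,13]; return 5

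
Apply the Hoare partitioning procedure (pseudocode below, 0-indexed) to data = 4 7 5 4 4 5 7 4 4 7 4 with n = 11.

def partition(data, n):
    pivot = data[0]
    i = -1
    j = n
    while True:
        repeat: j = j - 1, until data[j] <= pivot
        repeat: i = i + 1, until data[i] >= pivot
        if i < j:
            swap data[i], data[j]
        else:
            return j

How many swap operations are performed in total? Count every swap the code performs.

4

pivot = data[0] = 4; i = -1, j = 11
j→10 (data[10]=4≤4), i→0 (data[0]=4≥4); i<j, swap → 4 7 5 4 4 5 7 4 4 7 4
j→8 (data[8]=4≤4), i→1 (data[1]=7≥4); i<j, swap → 4 4 5 4 4 5 7 4 7 7 4
j→7 (data[7]=4≤4), i→2 (data[2]=5≥4); i<j, swap → 4 4 4 4 4 5 7 5 7 7 4
j→4 (data[4]=4≤4), i→3 (data[3]=4≥4); i<j, swap → 4 4 4 4 4 5 7 5 7 7 4
j→3, i→4; i≥j, return j=3. data = 4 4 4 4 4 5 7 5 7 7 4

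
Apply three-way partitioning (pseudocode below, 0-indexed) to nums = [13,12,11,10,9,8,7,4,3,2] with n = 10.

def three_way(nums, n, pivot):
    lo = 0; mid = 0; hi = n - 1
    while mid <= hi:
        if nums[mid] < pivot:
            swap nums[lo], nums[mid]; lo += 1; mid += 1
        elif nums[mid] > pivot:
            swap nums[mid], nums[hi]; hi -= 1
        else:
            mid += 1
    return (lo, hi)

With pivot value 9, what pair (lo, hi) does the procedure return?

lo=0 mid=0 hi=9
13>9: swap(0,9), hi=8 ⇒ [2,12,11,10,9,8,7,4,3,13]
2<9: swap(0,0), lo=1 mid=1 ⇒ [2,12,11,10,9,8,7,4,3,13]
12>9: swap(1,8), hi=7 ⇒ [2,3,11,10,9,8,7,4,12,13]
3<9: swap(1,1), lo=2 mid=2 ⇒ [2,3,11,10,9,8,7,4,12,13]
11>9: swap(2,7), hi=6 ⇒ [2,3,4,10,9,8,7,11,12,13]
4<9: swap(2,2), lo=3 mid=3 ⇒ [2,3,4,10,9,8,7,11,12,13]
10>9: swap(3,6), hi=5 ⇒ [2,3,4,7,9,8,10,11,12,13]
7<9: swap(3,3), lo=4 mid=4 ⇒ [2,3,4,7,9,8,10,11,12,13]
9=9: mid=5
8<9: swap(4,5), lo=5 mid=6 ⇒ [2,3,4,7,8,9,10,11,12,13]
done. lo=5 hi=5; nums=[2,3,4,7,8,9,10,11,12,13]

(5, 5)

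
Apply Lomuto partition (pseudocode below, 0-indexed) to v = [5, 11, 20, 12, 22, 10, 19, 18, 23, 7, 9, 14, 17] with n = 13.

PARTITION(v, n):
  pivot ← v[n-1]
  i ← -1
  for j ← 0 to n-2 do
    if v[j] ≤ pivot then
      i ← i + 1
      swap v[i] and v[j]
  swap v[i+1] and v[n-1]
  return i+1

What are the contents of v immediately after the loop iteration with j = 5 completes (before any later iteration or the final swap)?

pivot=17, i=-1
j=0: 5≤17, i=0, swap(0,0) ⇒ [5, 11, 20, 12, 22, 10, 19, 18, 23, 7, 9, 14, 17]
j=1: 11≤17, i=1, swap(1,1) ⇒ [5, 11, 20, 12, 22, 10, 19, 18, 23, 7, 9, 14, 17]
j=2: 20>17, skip
j=3: 12≤17, i=2, swap(2,3) ⇒ [5, 11, 12, 20, 22, 10, 19, 18, 23, 7, 9, 14, 17]
j=4: 22>17, skip
j=5: 10≤17, i=3, swap(3,5) ⇒ [5, 11, 12, 10, 22, 20, 19, 18, 23, 7, 9, 14, 17]
(after j=5) v = [5, 11, 12, 10, 22, 20, 19, 18, 23, 7, 9, 14, 17]

[5, 11, 12, 10, 22, 20, 19, 18, 23, 7, 9, 14, 17]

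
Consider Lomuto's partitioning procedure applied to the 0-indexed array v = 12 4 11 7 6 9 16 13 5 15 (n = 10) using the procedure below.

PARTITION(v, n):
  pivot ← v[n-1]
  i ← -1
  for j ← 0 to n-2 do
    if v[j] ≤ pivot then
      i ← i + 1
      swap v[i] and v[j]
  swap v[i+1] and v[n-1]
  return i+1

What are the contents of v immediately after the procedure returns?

12 4 11 7 6 9 13 5 15 16

pivot = v[9] = 15; i = -1
j=0: v[0]=12 ≤ 15 → i=0, swap v[0],v[0] (no change) → 12 4 11 7 6 9 16 13 5 15
j=1: v[1]=4 ≤ 15 → i=1, swap v[1],v[1] (no change) → 12 4 11 7 6 9 16 13 5 15
j=2: v[2]=11 ≤ 15 → i=2, swap v[2],v[2] (no change) → 12 4 11 7 6 9 16 13 5 15
j=3: v[3]=7 ≤ 15 → i=3, swap v[3],v[3] (no change) → 12 4 11 7 6 9 16 13 5 15
j=4: v[4]=6 ≤ 15 → i=4, swap v[4],v[4] (no change) → 12 4 11 7 6 9 16 13 5 15
j=5: v[5]=9 ≤ 15 → i=5, swap v[5],v[5] (no change) → 12 4 11 7 6 9 16 13 5 15
j=6: v[6]=16 > 15 → no swap
j=7: v[7]=13 ≤ 15 → i=6, swap v[6],v[7] → 12 4 11 7 6 9 13 16 5 15
j=8: v[8]=5 ≤ 15 → i=7, swap v[7],v[8] → 12 4 11 7 6 9 13 5 16 15
final swap v[8],v[9] → 12 4 11 7 6 9 13 5 15 16; return 8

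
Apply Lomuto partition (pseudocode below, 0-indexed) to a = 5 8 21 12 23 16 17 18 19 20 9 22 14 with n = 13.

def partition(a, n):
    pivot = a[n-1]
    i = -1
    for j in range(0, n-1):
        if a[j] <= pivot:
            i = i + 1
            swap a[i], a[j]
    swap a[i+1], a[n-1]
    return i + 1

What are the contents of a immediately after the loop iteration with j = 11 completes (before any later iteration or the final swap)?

5 8 12 9 23 16 17 18 19 20 21 22 14

pivot = a[12] = 14; i = -1
j=0: a[0]=5 ≤ 14 → i=0, swap a[0],a[0] (no change) → 5 8 21 12 23 16 17 18 19 20 9 22 14
j=1: a[1]=8 ≤ 14 → i=1, swap a[1],a[1] (no change) → 5 8 21 12 23 16 17 18 19 20 9 22 14
j=2: a[2]=21 > 14 → no swap
j=3: a[3]=12 ≤ 14 → i=2, swap a[2],a[3] → 5 8 12 21 23 16 17 18 19 20 9 22 14
j=4: a[4]=23 > 14 → no swap
j=5: a[5]=16 > 14 → no swap
j=6: a[6]=17 > 14 → no swap
j=7: a[7]=18 > 14 → no swap
j=8: a[8]=19 > 14 → no swap
j=9: a[9]=20 > 14 → no swap
j=10: a[10]=9 ≤ 14 → i=3, swap a[3],a[10] → 5 8 12 9 23 16 17 18 19 20 21 22 14
j=11: a[11]=22 > 14 → no swap
(after j=11) a = 5 8 12 9 23 16 17 18 19 20 21 22 14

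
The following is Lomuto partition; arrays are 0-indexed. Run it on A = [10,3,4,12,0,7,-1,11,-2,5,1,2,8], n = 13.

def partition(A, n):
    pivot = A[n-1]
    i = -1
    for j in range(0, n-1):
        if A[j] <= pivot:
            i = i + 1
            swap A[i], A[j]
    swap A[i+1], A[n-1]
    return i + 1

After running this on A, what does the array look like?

[3,4,0,7,-1,-2,5,1,2,8,11,12,10]

pivot=8, i=-1
j=0: 10>8, skip
j=1: 3≤8, i=0, swap(0,1) ⇒ [3,10,4,12,0,7,-1,11,-2,5,1,2,8]
j=2: 4≤8, i=1, swap(1,2) ⇒ [3,4,10,12,0,7,-1,11,-2,5,1,2,8]
j=3: 12>8, skip
j=4: 0≤8, i=2, swap(2,4) ⇒ [3,4,0,12,10,7,-1,11,-2,5,1,2,8]
j=5: 7≤8, i=3, swap(3,5) ⇒ [3,4,0,7,10,12,-1,11,-2,5,1,2,8]
j=6: -1≤8, i=4, swap(4,6) ⇒ [3,4,0,7,-1,12,10,11,-2,5,1,2,8]
j=7: 11>8, skip
j=8: -2≤8, i=5, swap(5,8) ⇒ [3,4,0,7,-1,-2,10,11,12,5,1,2,8]
j=9: 5≤8, i=6, swap(6,9) ⇒ [3,4,0,7,-1,-2,5,11,12,10,1,2,8]
j=10: 1≤8, i=7, swap(7,10) ⇒ [3,4,0,7,-1,-2,5,1,12,10,11,2,8]
j=11: 2≤8, i=8, swap(8,11) ⇒ [3,4,0,7,-1,-2,5,1,2,10,11,12,8]
swap(9,12) ⇒ [3,4,0,7,-1,-2,5,1,2,8,11,12,10]; return 9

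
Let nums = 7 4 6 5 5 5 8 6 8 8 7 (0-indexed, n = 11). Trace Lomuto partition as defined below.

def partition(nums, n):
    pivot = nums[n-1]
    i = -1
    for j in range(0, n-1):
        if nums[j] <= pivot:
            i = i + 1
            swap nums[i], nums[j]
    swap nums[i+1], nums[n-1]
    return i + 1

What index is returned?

7

pivot=7, i=-1
j=0: 7≤7, i=0, swap(0,0) ⇒ 7 4 6 5 5 5 8 6 8 8 7
j=1: 4≤7, i=1, swap(1,1) ⇒ 7 4 6 5 5 5 8 6 8 8 7
j=2: 6≤7, i=2, swap(2,2) ⇒ 7 4 6 5 5 5 8 6 8 8 7
j=3: 5≤7, i=3, swap(3,3) ⇒ 7 4 6 5 5 5 8 6 8 8 7
j=4: 5≤7, i=4, swap(4,4) ⇒ 7 4 6 5 5 5 8 6 8 8 7
j=5: 5≤7, i=5, swap(5,5) ⇒ 7 4 6 5 5 5 8 6 8 8 7
j=6: 8>7, skip
j=7: 6≤7, i=6, swap(6,7) ⇒ 7 4 6 5 5 5 6 8 8 8 7
j=8: 8>7, skip
j=9: 8>7, skip
swap(7,10) ⇒ 7 4 6 5 5 5 6 7 8 8 8; return 7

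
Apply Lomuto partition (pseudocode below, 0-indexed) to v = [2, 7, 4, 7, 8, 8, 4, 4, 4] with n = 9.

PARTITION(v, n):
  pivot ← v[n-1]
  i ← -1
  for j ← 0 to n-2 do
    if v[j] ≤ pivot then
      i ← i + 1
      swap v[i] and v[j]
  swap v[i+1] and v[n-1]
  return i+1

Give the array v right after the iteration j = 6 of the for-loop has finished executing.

pivot = v[8] = 4; i = -1
j=0: v[0]=2 ≤ 4 → i=0, swap v[0],v[0] (no change) → [2, 7, 4, 7, 8, 8, 4, 4, 4]
j=1: v[1]=7 > 4 → no swap
j=2: v[2]=4 ≤ 4 → i=1, swap v[1],v[2] → [2, 4, 7, 7, 8, 8, 4, 4, 4]
j=3: v[3]=7 > 4 → no swap
j=4: v[4]=8 > 4 → no swap
j=5: v[5]=8 > 4 → no swap
j=6: v[6]=4 ≤ 4 → i=2, swap v[2],v[6] → [2, 4, 4, 7, 8, 8, 7, 4, 4]
(after j=6) v = [2, 4, 4, 7, 8, 8, 7, 4, 4]

[2, 4, 4, 7, 8, 8, 7, 4, 4]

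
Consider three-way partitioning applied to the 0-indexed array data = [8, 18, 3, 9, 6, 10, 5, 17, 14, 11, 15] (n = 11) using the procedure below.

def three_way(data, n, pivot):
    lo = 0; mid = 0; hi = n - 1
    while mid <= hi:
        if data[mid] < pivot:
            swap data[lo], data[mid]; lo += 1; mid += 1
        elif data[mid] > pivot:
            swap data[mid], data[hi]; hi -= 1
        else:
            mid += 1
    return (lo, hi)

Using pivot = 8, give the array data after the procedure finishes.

[5, 3, 6, 8, 10, 9, 17, 14, 11, 15, 18]

pivot = 8; lo=0, mid=0, hi=10
data[mid]=8=8: mid=1
data[mid]=18>8: swap data[1],data[10]; hi=9 → [8, 15, 3, 9, 6, 10, 5, 17, 14, 11, 18]
data[mid]=15>8: swap data[1],data[9]; hi=8 → [8, 11, 3, 9, 6, 10, 5, 17, 14, 15, 18]
data[mid]=11>8: swap data[1],data[8]; hi=7 → [8, 14, 3, 9, 6, 10, 5, 17, 11, 15, 18]
data[mid]=14>8: swap data[1],data[7]; hi=6 → [8, 17, 3, 9, 6, 10, 5, 14, 11, 15, 18]
data[mid]=17>8: swap data[1],data[6]; hi=5 → [8, 5, 3, 9, 6, 10, 17, 14, 11, 15, 18]
data[mid]=5<8: swap data[0],data[1]; lo=1,mid=2 → [5, 8, 3, 9, 6, 10, 17, 14, 11, 15, 18]
data[mid]=3<8: swap data[1],data[2]; lo=2,mid=3 → [5, 3, 8, 9, 6, 10, 17, 14, 11, 15, 18]
data[mid]=9>8: swap data[3],data[5]; hi=4 → [5, 3, 8, 10, 6, 9, 17, 14, 11, 15, 18]
data[mid]=10>8: swap data[3],data[4]; hi=3 → [5, 3, 8, 6, 10, 9, 17, 14, 11, 15, 18]
data[mid]=6<8: swap data[2],data[3]; lo=3,mid=4 → [5, 3, 6, 8, 10, 9, 17, 14, 11, 15, 18]
end: lo=3, hi=3; data = [5, 3, 6, 8, 10, 9, 17, 14, 11, 15, 18]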